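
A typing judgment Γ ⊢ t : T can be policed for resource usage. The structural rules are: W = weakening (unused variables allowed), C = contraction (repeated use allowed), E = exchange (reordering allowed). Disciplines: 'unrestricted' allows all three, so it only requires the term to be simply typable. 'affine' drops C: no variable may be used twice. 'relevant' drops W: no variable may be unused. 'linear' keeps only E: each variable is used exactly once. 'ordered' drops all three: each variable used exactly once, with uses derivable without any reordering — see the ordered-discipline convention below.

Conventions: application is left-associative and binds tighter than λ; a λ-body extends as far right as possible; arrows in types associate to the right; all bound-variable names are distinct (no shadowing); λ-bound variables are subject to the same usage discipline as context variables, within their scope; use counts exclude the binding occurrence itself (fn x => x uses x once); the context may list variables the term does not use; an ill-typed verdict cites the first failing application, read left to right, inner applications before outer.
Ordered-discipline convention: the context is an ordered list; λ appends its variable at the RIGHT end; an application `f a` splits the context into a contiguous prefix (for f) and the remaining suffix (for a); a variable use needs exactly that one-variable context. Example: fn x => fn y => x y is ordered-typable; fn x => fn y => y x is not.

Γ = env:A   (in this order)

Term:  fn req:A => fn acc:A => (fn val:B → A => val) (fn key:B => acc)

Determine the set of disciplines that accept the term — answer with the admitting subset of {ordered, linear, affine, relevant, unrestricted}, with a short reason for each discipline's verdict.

admitting disciplines: affine, unrestricted
usage: env: 0; req (bound): 0; acc (bound): 1; val (bound): 1; key (bound): 0
order of uses: val, acc
typing: the term checks, with type A → A → B → A
ordered ✗ (env, req, key never used (weakening))
linear ✗ (env, req, key never used (weakening))
affine ✓ (at most one use each (env, req, acc, val, key))
relevant ✗ (env, req, key never used (weakening))
unrestricted ✓ (type-checks (A → A → B → A) and nothing is barred)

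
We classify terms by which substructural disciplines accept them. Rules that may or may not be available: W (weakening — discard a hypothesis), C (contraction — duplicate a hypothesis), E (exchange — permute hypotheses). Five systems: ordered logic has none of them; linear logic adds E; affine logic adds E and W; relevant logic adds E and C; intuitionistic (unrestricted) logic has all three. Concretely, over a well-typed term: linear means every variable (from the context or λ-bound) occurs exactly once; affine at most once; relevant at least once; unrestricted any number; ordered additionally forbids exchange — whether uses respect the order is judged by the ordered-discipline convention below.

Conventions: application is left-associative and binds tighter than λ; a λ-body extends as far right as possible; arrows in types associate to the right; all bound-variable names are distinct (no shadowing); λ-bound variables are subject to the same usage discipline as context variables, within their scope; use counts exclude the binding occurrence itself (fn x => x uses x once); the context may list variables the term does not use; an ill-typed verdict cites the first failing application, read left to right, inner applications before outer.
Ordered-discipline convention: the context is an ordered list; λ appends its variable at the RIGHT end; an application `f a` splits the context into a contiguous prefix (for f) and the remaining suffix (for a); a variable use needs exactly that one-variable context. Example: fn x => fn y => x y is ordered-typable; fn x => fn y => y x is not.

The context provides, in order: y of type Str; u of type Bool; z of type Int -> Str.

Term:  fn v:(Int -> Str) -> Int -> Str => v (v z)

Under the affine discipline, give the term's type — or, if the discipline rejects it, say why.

not well-typed under affine — uses contraction: v ×2
variable uses: y=0, u=0, z=1, v [bound]=2
use order (left to right): v, v, z
typing: the term checks, with type ((Int -> Str) -> Int -> Str) -> Int -> Str
per-discipline verdicts: ordered ✗ · linear ✗ · affine ✗ · relevant ✗ · unrestricted ✓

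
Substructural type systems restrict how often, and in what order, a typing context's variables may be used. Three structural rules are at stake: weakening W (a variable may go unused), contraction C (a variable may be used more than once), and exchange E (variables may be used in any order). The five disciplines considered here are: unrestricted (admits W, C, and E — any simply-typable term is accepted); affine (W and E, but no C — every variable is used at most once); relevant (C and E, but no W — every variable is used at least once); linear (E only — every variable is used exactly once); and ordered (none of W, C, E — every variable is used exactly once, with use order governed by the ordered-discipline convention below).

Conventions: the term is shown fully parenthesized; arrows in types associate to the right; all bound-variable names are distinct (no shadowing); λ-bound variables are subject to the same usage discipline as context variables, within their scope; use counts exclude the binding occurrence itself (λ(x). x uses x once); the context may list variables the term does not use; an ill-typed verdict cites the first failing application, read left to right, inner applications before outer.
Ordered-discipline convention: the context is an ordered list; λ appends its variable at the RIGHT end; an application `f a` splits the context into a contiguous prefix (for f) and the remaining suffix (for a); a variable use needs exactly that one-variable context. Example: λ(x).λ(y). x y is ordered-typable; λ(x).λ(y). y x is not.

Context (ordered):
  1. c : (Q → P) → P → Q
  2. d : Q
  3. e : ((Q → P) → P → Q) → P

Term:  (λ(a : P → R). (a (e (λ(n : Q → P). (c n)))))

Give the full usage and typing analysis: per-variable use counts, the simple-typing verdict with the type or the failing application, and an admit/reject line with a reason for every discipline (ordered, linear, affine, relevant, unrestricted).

variable uses: c: 1×; d: 0×; e: 1×; a (bound): 1×; n (bound): 1×
left-to-right use order: a, e, c, n
typing: the term checks, with type (P → R) → R
ordered: ✗, unused: d — weakening required
linear: ✗, unused: d — weakening required
affine: ✓, at most one use each (c, d, e, a, n)
relevant: ✗, unused: d — weakening required
unrestricted: ✓, simply typable at (P → R) → R; W, C, E all held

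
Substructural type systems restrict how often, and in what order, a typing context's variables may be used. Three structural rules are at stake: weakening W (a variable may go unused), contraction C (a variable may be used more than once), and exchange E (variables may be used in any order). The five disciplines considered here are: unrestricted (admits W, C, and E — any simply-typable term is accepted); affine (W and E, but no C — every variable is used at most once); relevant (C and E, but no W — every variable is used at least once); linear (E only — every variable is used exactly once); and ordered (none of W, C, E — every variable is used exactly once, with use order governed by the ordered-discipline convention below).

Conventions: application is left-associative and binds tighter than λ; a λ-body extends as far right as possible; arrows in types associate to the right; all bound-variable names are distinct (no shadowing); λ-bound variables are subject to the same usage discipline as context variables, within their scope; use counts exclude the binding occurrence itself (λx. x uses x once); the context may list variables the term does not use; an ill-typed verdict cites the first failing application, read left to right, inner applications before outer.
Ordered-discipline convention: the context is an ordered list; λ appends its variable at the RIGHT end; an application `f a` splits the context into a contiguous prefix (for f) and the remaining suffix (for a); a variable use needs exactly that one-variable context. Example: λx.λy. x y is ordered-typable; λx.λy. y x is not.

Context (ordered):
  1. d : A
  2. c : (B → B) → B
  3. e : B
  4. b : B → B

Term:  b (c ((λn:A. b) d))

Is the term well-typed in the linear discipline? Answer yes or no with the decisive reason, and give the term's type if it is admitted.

no — repeated use of b ×2; unused: e, n — weakening required
usage: d ×1; c ×1; e ×0; b ×2; n (λ-bound) ×0
order of uses: b, c, b, d
typing: well-typed at B
all disciplines: ordered ✗; linear ✗; affine ✗; relevant ✗; unrestricted ✓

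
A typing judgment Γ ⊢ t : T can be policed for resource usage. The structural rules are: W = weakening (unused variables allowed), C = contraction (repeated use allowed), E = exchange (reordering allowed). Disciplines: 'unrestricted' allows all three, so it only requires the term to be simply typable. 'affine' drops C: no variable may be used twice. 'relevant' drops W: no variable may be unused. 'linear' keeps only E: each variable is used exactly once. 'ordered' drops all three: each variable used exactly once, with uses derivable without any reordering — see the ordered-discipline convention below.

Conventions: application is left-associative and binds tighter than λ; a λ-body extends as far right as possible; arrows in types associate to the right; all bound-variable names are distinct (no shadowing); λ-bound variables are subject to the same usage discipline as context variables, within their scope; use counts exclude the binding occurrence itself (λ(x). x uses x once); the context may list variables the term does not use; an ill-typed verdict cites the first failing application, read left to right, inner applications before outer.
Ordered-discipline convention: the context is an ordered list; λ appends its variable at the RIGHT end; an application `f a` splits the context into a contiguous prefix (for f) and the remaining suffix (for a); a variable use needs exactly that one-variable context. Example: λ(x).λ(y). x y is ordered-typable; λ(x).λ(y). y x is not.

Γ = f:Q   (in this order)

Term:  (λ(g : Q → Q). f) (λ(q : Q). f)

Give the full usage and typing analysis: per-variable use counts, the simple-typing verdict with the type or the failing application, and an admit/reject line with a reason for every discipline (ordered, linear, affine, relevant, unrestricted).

counts: f=2, g [bound]=0, q [bound]=0
use order (left to right): f, f
typing: well-typed — term : Q
ordered: ✗, repeated use of f ×2; unused: g, q — weakening required
linear: ✗, repeated use of f ×2; unused: g, q — weakening required
affine: ✗, repeated use of f ×2
relevant: ✗, unused: g, q — weakening required
unrestricted: ✓, simply typable at Q; W, C, E all held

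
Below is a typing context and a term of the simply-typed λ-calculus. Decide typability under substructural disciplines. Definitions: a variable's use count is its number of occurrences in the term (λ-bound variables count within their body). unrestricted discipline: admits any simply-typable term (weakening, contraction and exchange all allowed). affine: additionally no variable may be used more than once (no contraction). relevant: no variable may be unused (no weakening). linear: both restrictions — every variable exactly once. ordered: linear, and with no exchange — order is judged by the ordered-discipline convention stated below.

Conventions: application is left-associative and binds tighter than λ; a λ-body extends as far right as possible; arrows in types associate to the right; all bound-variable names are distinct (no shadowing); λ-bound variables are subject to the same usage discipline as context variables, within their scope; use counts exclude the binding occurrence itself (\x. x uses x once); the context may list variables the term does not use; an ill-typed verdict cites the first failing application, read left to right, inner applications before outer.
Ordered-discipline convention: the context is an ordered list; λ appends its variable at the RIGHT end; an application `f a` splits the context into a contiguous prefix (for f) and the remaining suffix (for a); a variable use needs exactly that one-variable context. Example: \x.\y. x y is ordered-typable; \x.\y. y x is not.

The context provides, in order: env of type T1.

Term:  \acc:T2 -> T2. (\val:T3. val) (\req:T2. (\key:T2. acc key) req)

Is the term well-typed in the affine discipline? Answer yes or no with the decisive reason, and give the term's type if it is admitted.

no — not simply typable
variable uses: env: 0; acc [bound]: 1; val [bound]: 1; req [bound]: 1; key [bound]: 1
left-to-right use order: val, acc, key, req
typing: ill-typed: a function awaiting T3 gets T2 -> T2
per-discipline verdicts: ordered ✗ · linear ✗ · affine ✗ · relevant ✗ · unrestricted ✗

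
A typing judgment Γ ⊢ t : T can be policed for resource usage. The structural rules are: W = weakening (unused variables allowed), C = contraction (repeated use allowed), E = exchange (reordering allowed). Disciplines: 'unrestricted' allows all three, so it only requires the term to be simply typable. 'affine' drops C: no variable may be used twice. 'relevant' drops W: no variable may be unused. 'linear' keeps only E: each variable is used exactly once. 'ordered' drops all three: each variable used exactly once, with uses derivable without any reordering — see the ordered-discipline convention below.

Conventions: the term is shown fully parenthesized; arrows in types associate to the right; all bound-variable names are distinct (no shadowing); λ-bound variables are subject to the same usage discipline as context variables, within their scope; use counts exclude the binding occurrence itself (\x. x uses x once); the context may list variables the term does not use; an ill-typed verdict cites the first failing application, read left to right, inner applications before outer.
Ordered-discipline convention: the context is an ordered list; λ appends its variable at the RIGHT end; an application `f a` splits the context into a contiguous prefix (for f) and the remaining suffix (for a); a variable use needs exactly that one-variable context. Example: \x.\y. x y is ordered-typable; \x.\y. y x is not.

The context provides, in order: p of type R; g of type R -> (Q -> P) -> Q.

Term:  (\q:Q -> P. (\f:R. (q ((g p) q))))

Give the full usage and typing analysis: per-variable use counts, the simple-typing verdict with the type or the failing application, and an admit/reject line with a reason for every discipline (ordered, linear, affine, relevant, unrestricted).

use counts: p ×1, g ×1, q (λ-bound) ×2, f (λ-bound) ×0
use order (left to right): q, g, p, q
typing: ✓ — (Q -> P) -> R -> P
ordered ✗ (uses contraction: q ×2; needs weakening: f unused)
linear ✗ (uses contraction: q ×2; needs weakening: f unused)
affine ✗ (uses contraction: q ×2)
relevant ✗ (needs weakening: f unused)
unrestricted ✓ (well-typed at (Q -> P) -> R -> P; no restrictions here)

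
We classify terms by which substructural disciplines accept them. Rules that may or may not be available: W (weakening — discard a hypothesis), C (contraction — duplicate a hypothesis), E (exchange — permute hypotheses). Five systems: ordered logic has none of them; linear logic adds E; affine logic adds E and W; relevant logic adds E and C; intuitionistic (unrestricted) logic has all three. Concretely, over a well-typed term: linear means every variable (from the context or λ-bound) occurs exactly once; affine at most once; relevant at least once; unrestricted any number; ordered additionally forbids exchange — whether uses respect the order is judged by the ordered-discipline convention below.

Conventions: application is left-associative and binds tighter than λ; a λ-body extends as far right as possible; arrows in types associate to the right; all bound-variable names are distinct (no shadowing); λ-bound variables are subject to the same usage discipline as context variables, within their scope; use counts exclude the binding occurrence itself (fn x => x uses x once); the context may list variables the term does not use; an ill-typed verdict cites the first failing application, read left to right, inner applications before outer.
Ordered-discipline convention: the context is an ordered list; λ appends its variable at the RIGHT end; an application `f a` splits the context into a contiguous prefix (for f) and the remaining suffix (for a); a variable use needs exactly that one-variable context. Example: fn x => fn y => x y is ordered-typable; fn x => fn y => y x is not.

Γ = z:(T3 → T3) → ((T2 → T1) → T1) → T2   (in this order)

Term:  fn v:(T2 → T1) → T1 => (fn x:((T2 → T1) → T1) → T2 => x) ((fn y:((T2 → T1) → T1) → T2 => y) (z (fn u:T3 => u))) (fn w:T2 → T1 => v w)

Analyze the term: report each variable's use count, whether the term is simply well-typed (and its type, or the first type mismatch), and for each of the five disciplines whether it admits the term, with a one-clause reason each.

usage: z: 1; v (λ-bound): 1; x (λ-bound): 1; y (λ-bound): 1; u (λ-bound): 1; w (λ-bound): 1
use order (left to right): x, y, z, u, v, w
typing: the term checks, with type ((T2 → T1) → T1) → T2
ordered ✓ (single-use (z, v, x, y, u, w), ordered derivation ok)
linear ✓ (each of z, v, x, y, u, w used exactly once)
affine ✓ (no duplicate uses among z, v, x, y, u, w)
relevant ✓ (every one of z, v, x, y, u, w appears)
unrestricted ✓ (type-checks (((T2 → T1) → T1) → T2) and nothing is barred)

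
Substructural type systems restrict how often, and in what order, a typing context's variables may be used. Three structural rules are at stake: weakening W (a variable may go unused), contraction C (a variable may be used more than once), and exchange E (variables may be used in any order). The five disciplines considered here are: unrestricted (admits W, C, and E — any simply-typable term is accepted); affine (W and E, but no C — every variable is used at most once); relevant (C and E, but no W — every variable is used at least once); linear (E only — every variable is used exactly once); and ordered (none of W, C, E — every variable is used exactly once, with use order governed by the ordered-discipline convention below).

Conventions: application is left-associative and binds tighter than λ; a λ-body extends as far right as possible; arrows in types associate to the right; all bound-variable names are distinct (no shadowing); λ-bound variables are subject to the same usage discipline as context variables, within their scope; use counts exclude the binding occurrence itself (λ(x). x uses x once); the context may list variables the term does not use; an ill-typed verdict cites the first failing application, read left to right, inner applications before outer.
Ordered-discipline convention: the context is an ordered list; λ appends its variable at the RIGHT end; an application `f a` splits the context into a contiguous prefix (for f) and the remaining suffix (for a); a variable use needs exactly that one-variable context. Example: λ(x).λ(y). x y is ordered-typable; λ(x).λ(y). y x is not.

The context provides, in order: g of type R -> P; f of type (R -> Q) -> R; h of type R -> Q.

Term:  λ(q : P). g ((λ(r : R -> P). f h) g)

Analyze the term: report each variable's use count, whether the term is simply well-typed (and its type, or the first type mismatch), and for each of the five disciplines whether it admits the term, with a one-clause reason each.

use counts: g ×2; f ×1; h ×1; q [bound] ×0; r [bound] ×0
left-to-right use order: g, f, h, g
typing: well-typed at P -> P
ordered ✗ (needs contraction — g ×2; q, r left unused)
linear ✗ (needs contraction — g ×2; q, r left unused)
affine ✗ (needs contraction — g ×2)
relevant ✗ (q, r left unused)
unrestricted ✓ (type-checks (P -> P) and nothing is barred)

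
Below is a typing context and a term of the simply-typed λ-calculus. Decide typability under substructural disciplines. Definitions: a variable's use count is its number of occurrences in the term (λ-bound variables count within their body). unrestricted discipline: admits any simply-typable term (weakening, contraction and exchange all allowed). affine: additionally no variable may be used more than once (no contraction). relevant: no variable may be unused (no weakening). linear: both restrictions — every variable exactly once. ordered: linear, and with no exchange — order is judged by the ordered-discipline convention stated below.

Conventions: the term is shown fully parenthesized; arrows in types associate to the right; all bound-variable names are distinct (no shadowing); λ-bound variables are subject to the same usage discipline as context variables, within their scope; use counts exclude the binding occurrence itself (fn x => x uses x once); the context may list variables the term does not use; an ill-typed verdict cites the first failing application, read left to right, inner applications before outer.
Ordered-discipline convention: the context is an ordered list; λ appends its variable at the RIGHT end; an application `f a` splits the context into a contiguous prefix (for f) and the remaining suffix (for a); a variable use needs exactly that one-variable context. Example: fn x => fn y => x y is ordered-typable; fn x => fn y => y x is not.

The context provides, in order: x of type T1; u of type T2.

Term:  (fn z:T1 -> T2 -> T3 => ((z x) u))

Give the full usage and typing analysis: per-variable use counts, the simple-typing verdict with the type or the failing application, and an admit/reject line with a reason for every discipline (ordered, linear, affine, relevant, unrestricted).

variable uses: x: 1×; u: 1×; z (λ-bound): 1×
use order (left to right): z, x, u
typing: ✓ — (T1 -> T2 -> T3) -> T3
ordered: ✗, needs exchange: uses follow z, x, u
linear: ✓, each of x, u, z used exactly once
affine: ✓, at most one use each (x, u, z)
relevant: ✓, none of x, u, z goes unused
unrestricted: ✓, well-typed at (T1 -> T2 -> T3) -> T3; no restrictions here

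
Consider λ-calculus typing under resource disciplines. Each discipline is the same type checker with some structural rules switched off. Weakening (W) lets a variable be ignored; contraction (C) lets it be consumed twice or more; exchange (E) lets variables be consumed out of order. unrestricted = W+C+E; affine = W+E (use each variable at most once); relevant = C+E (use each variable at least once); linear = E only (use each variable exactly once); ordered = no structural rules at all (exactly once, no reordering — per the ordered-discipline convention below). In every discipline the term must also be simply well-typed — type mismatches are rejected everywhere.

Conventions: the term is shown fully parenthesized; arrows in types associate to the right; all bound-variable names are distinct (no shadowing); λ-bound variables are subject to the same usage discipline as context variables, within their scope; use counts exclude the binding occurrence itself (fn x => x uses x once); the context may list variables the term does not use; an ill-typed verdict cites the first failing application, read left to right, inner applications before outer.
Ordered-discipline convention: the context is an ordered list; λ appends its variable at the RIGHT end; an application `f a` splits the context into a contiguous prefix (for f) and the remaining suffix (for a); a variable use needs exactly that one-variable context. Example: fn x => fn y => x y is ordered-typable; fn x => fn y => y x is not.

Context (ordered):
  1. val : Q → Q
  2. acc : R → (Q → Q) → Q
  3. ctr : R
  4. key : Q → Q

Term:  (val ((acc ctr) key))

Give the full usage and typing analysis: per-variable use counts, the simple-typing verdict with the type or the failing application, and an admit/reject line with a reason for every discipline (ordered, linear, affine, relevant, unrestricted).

counts: val: 1, acc: 1, ctr: 1, key: 1
use order (left to right): val, acc, ctr, key
typing: well-typed at Q
ordered: ✓, val, acc, ctr, key: once each, no exchange needed
linear: ✓, exactly-once usage across val, acc, ctr, key
affine: ✓, none of val, acc, ctr, key used more than once
relevant: ✓, every one of val, acc, ctr, key appears
unrestricted: ✓, type-checks (Q) and nothing is barred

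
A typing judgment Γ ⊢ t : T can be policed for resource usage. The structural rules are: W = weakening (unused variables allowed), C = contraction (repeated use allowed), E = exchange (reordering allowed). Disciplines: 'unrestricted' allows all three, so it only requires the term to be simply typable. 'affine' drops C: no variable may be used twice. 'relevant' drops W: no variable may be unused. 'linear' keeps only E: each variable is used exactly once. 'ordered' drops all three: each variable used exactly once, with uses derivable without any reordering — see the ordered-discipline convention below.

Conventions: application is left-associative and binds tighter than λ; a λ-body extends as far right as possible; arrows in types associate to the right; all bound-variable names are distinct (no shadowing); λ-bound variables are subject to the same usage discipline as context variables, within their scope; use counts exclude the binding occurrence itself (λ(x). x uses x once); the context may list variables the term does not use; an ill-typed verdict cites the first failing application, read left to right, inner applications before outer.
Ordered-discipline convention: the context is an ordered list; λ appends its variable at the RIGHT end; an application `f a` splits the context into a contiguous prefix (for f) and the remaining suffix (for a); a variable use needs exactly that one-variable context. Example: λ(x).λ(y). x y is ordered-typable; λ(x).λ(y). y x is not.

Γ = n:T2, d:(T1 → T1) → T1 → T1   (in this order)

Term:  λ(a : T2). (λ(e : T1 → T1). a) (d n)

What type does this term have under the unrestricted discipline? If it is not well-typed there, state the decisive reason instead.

not well-typed under unrestricted — the type mismatch rejects it
use counts: n: 1×, d: 1×, a [bound]: 1×, e [bound]: 0×
uses in reading order: a, d, n
typing: ill-typed: argument of type T2 where T1 → T1 is required
summary: ordered ✗, linear ✗, affine ✗, relevant ✗, unrestricted ✗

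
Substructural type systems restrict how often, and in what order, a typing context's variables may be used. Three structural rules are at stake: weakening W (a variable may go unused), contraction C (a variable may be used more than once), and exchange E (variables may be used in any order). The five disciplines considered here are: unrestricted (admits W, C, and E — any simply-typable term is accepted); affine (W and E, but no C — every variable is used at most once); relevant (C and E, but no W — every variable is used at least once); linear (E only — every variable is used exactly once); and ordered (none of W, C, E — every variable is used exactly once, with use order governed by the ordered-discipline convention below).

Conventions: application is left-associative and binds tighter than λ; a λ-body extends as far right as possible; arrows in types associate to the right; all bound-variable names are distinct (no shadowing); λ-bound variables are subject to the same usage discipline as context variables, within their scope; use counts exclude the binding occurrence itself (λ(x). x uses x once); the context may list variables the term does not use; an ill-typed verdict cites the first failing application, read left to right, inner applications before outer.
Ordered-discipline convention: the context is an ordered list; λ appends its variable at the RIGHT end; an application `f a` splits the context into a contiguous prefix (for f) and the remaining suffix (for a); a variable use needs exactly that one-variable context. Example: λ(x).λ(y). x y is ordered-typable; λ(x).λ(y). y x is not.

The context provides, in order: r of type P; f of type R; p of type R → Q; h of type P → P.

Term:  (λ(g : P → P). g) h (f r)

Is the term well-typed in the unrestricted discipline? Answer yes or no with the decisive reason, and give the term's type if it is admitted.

no — a type mismatch blocks all five
use counts: r: 1×, f: 1×, p: 0×, h: 1×, g (λ-bound): 1×
order of uses: g, h, f, r
typing: ill-typed: applying a non-function (R)
per-discipline verdicts: ordered ✗, linear ✗, affine ✗, relevant ✗, unrestricted ✗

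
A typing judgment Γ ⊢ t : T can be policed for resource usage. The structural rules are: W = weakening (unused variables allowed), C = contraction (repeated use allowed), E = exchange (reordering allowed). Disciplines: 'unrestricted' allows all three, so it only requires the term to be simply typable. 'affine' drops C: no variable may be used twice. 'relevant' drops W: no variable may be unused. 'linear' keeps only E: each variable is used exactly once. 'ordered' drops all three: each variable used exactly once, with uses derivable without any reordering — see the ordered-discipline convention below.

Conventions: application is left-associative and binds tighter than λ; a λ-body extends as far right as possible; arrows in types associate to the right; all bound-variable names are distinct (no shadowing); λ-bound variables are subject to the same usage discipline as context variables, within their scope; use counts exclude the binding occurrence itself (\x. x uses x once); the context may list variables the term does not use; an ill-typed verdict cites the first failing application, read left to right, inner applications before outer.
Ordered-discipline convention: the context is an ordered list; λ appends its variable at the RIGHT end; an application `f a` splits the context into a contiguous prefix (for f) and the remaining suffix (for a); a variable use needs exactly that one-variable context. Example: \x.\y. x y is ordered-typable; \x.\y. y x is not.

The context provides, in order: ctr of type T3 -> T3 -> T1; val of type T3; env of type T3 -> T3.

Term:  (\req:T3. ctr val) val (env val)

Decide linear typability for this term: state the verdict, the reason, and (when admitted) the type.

no — needs contraction — val ×3; needs weakening: req unused
variable uses: ctr=1, val=3, env=1, req (bound)=0
uses in reading order: ctr, val, val, env, val
typing: ✓ — T1
across the five disciplines: ordered ✗ · linear ✗ · affine ✗ · relevant ✗ · unrestricted ✓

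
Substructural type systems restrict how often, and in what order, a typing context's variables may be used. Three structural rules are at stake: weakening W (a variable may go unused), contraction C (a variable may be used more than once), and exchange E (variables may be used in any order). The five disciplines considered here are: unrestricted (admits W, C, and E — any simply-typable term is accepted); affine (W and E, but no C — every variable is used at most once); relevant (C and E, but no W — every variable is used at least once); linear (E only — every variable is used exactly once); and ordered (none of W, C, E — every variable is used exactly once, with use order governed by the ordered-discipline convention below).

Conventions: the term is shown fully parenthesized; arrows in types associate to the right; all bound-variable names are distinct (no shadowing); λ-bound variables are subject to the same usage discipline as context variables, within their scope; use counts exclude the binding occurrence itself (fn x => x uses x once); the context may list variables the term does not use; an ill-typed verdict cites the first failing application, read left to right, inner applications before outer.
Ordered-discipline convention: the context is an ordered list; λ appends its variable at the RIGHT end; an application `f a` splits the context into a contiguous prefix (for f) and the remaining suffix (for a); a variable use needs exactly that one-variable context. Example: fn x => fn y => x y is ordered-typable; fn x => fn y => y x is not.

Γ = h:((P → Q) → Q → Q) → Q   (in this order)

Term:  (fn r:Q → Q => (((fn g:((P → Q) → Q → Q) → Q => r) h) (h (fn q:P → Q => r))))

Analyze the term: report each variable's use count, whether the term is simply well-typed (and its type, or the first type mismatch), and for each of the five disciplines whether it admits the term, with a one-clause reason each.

use counts: h: 2; r (λ-bound): 2; g (λ-bound): 0; q (λ-bound): 0
left-to-right use order: r, h, h, r
typing: well-typed at (Q → Q) → Q
ordered: ✗ — needs contraction — h ×2, r ×2; g, q never used (weakening)
linear: ✗ — needs contraction — h ×2, r ×2; g, q never used (weakening)
affine: ✗ — needs contraction — h ×2, r ×2
relevant: ✗ — g, q never used (weakening)
unrestricted: ✓ — well-typed at (Q → Q) → Q; no restrictions here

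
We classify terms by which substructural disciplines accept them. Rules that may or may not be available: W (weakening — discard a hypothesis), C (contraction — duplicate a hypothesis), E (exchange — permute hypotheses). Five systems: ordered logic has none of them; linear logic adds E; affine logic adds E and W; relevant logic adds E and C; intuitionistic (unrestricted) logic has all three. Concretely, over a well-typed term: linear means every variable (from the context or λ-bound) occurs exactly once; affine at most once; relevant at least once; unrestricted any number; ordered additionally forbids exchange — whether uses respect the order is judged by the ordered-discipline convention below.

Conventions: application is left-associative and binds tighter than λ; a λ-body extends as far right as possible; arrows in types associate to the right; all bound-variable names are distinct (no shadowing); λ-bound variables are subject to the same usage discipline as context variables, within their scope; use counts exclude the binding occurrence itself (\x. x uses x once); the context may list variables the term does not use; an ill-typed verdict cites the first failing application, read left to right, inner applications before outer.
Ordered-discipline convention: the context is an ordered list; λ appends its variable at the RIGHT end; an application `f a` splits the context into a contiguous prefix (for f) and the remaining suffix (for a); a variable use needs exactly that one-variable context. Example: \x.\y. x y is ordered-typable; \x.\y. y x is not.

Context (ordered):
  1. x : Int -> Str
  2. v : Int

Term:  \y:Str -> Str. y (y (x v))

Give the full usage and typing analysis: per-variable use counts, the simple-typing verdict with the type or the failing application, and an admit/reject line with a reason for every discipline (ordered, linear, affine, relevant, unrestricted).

counts: x: 1×, v: 1×, y (λ-bound): 2×
left-to-right use order: y, y, x, v
typing: well-typed at (Str -> Str) -> Str
ordered: ✗, needs contraction — y ×2
linear: ✗, needs contraction — y ×2
affine: ✗, needs contraction — y ×2
relevant: ✓, none of x, v, y goes unused
unrestricted: ✓, simply typable at (Str -> Str) -> Str; W, C, E all held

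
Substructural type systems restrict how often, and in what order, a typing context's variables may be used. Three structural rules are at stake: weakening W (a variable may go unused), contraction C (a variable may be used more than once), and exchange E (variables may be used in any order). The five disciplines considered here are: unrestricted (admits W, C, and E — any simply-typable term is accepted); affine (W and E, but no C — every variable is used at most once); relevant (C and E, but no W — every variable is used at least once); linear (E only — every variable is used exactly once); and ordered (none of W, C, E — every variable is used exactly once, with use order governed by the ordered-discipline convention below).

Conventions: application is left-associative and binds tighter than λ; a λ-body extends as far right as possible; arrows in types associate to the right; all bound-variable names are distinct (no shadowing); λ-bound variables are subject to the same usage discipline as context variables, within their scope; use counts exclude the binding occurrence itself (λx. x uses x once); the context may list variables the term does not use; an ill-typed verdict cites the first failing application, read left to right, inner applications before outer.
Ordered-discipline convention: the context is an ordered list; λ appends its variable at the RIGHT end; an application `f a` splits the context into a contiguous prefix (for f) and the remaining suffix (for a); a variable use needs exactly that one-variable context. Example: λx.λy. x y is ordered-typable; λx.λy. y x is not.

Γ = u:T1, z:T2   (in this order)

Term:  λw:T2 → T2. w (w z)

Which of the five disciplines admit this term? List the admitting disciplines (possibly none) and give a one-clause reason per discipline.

admitted in: unrestricted
variable uses: u=0, z=1, w (bound)=2
order of uses: w, w, z
typing: well-typed — term : (T2 → T2) → T2
ordered: ✗, w ×2 used more than once (contraction); needs weakening: u unused
linear: ✗, w ×2 used more than once (contraction); needs weakening: u unused
affine: ✗, w ×2 used more than once (contraction)
relevant: ✗, needs weakening: u unused
unrestricted: ✓, simply typable at (T2 → T2) → T2; W, C, E all held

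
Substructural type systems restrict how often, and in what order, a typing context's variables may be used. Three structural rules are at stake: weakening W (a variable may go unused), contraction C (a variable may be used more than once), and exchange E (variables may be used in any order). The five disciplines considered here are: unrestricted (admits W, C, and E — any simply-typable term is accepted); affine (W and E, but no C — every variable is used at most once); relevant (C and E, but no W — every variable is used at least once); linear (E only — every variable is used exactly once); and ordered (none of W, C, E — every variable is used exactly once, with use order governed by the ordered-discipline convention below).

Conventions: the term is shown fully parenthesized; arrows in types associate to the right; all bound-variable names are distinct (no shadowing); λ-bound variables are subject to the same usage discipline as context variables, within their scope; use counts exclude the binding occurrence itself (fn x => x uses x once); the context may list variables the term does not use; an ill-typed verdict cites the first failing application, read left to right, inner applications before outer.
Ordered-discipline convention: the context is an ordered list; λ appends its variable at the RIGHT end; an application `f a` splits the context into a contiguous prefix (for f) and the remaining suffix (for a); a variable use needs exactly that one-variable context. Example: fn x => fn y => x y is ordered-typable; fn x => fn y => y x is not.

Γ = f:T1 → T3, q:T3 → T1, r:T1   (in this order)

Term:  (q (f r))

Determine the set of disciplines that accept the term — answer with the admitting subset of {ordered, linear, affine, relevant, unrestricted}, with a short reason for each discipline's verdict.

admitting disciplines: linear, affine, relevant, unrestricted
counts: f: 1×; q: 1×; r: 1×
use order (left to right): q, f, r
typing: ✓ — T1
ordered: ✗ — no contiguous prefix/suffix split fits q, f, r
linear: ✓ — single use per variable (f, q, r)
affine: ✓ — f, q, r: no repeats, contraction unneeded
relevant: ✓ — at least one use each (f, q, r)
unrestricted: ✓ — type-checks (T1) and nothing is barred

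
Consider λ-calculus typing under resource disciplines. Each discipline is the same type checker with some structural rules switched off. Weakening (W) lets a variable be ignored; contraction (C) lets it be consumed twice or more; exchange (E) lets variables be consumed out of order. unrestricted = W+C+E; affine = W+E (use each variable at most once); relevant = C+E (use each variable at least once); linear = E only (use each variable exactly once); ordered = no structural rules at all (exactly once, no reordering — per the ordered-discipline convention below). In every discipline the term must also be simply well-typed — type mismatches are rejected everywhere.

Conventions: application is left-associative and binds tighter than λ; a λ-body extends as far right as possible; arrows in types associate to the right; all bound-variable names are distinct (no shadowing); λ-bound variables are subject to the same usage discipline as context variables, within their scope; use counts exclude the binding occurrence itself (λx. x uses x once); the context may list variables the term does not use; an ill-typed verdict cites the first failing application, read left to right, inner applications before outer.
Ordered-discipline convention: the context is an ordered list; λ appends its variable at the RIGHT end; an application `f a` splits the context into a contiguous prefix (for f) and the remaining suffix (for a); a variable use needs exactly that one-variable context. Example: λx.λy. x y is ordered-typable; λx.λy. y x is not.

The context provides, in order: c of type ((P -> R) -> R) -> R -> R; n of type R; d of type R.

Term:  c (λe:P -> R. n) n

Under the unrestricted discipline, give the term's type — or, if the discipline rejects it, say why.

term : R
counts: c: 1, n: 2, d: 0, e [bound]: 0
left-to-right use order: c, n, n
typing: well-typed at R
across the five disciplines: ordered ✗; linear ✗; affine ✗; relevant ✗; unrestricted ✓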